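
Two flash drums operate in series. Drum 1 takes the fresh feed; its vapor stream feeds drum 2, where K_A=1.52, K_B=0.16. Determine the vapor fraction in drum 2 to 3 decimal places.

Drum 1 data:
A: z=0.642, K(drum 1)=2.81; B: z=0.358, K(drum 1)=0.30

Drum 1:
Rachford–Rice: g(ψ₁) = Σ zᵢ(Kᵢ−1)/(1+ψ₁(Kᵢ−1)) = 0.
Feasibility: ΣzᵢKᵢ = 1.911, Σzᵢ/Kᵢ = 1.422 — both > 1, two phases present.
Binary case is linear: z₁(K₁−1)(1+ψ₁(K₂−1)) + z₂(K₂−1)(1+ψ₁(K₁−1)) = 0
⇒ ψ₁ = [z₁(K₁−1)+z₂(K₂−1)] / [−(K₁−1)(K₂−1)] = 0.9114/1.2670 = 0.719
Drum-1 compositions:
  A: x = 0.279, y = 0.784
  B: x = 0.721, y = 0.216
Drum-2 feed = drum-1 vapor: z₂ = (0.7837, 0.2163).
Drum 2:
Rachford–Rice: g(ψ₂) = Σ zᵢ(Kᵢ−1)/(1+ψ₂(Kᵢ−1)) = 0.
g(0) = ΣzᵢKᵢ − 1 = 0.226 and g(1) = 1 − Σzᵢ/Kᵢ = -0.868, so a root lies in (0, 1).
Binary case is linear: z₁(K₁−1)(1+ψ₂(K₂−1)) + z₂(K₂−1)(1+ψ₂(K₁−1)) = 0
⇒ ψ₂ = [z₁(K₁−1)+z₂(K₂−1)] / [−(K₁−1)(K₂−1)] = 0.2258/0.4368 = 0.517
  A: x = 0.618, y = 0.939
  B: x = 0.382, y = 0.061

V/F (drum 2) = 0.517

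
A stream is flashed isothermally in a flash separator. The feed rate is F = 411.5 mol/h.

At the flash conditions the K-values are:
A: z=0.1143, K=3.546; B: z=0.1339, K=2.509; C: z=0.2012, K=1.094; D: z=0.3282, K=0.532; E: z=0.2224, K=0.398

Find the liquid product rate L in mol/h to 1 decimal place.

L = 301.2 mol/h

Material balance + equilibrium reduce to Σ zᵢ(Kᵢ−1)/(1+ψ(Kᵢ−1)) = 0.
Check two-phase: ΣzᵢKᵢ = 1.2245 > 1 and Σzᵢ/Kᵢ = 1.4452 > 1, so g(0) = 0.2245 > 0 and g(1) = -0.4452 < 0.
Newton–Raphson from ψ = 0.5:
  ψ = 0.5000: g = -0.13080, g' = -0.5315 → ψ = 0.2539
  ψ = 0.2539: g = 0.00894, g' = -0.6393 → ψ = 0.2679
  ψ = 0.2679: g = 0.00009, g' = -0.6267 → ψ = 0.2681
Converged at ψ = 0.2681.
Then V = ψ·F = 0.2681·411.5 = 110.3 mol/h and L = F − V = 301.2 mol/h.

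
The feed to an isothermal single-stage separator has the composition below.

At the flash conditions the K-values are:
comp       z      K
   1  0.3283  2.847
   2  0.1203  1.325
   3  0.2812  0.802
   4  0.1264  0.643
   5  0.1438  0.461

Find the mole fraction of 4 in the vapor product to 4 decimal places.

Let ψ = V/F and solve Σ zᵢ(Kᵢ−1)/(1+ψ(Kᵢ−1)) = 0.
g(0) = ΣzᵢKᵢ − 1 = 0.4672 and g(1) = 1 − Σzᵢ/Kᵢ = -0.0652, so a root lies in (0, 1).
Newton iteration, ψ⁰ = 0.5:
  ψ = 0.5000: g = 0.12605, g' = -0.4278 → ψ = 0.7946
  ψ = 0.7946: g = 0.01216, g' = -0.3667 → ψ = 0.8278
  ψ = 0.8278: g = -0.00001, g' = -0.3674 → ψ = 0.8277
Converged at ψ = 0.8277.
Compositions from xᵢ = zᵢ/(1+ψ(Kᵢ−1)), yᵢ = Kᵢxᵢ:
  1: x = 0.1298, y = 0.3696
  2: x = 0.0948, y = 0.1256
  3: x = 0.3363, y = 0.2697
  4: x = 0.1794, y = 0.1154
  5: x = 0.2596, y = 0.1197

y_4 = 0.1154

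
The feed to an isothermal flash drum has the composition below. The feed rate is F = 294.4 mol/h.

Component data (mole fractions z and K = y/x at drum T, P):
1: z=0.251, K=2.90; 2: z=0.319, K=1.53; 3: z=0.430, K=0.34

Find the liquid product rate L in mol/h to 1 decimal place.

Material balance + equilibrium reduce to Σ zᵢ(Kᵢ−1)/(1+ψ(Kᵢ−1)) = 0.
g(0) = ΣzᵢKᵢ − 1 = 0.362 and g(1) = 1 − Σzᵢ/Kᵢ = -0.560, so a root lies in (0, 1).
Newton–Raphson from ψ = 0.39:
  ψ = 0.390: g = 0.0319, g' = -0.700 → ψ = 0.436
Converged at ψ = 0.436.
Then V = ψ·F = 0.4356·294.4 = 128.2 mol/h and L = F − V = 166.2 mol/h.

L = 166.2 mol/h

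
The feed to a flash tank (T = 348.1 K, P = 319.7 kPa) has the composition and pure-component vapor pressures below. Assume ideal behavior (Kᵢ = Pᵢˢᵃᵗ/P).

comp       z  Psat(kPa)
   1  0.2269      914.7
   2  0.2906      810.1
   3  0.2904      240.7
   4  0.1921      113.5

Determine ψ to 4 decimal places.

ψ = 0.8378

Raoult's law: Kᵢ = Pᵢˢᵃᵗ/P = Pᵢˢᵃᵗ/319.7.
  K_1 = 914.7/319.7 = 2.861120, K_2 = 810.1/319.7 = 2.533938, K_3 = 240.7/319.7 = 0.752893, K_4 = 113.5/319.7 = 0.355020
Rachford–Rice: g(ψ) = Σ zᵢ(Kᵢ−1)/(1+ψ(Kᵢ−1)) = 0.
Feasibility: ΣzᵢKᵢ = 1.6724, Σzᵢ/Kᵢ = 1.1208 — both > 1, two phases present.
Newton–Raphson from ψ = 0.5:
  ψ = 0.5000: g = 0.20626, g' = -0.6271 → ψ = 0.8289
  ψ = 0.8289: g = 0.00582, g' = -0.6511 → ψ = 0.8379
  ψ = 0.8379: g = -0.00003, g' = -0.6575 → ψ = 0.8378
Converged at ψ = 0.8378.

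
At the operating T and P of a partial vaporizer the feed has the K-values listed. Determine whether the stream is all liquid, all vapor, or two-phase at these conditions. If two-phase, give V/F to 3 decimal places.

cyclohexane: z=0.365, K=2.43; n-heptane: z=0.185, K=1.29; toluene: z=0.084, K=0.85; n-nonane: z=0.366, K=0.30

ΣzᵢKᵢ = 1.307; Σzᵢ/Kᵢ = 1.612.
Both exceed 1, so a two-phase solution exists.
Let ψ = V/F and solve Σ zᵢ(Kᵢ−1)/(1+ψ(Kᵢ−1)) = 0.
Iterate (Newton) starting at ψ = 0.5:
  ψ = 0.500: g = -0.0566, g' = -0.692 → ψ = 0.418
  ψ = 0.418: g = -0.0013, g' = -0.665 → ψ = 0.416
Converged at ψ = 0.416.

two-phase, V/F = 0.416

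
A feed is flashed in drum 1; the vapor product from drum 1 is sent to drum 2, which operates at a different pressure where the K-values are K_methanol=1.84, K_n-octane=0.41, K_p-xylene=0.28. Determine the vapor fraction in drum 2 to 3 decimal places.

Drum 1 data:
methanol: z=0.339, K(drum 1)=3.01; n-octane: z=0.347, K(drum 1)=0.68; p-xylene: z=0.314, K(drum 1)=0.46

Drum 1:
Iterate (Newton) starting at ψ₁ = 0.55:
  ψ₁ = 0.550: g = -0.0523, g' = -0.547 → ψ₁ = 0.454
  ψ₁ = 0.454: g = 0.0016, g' = -0.584 → ψ₁ = 0.457
Converged at ψ₁ = 0.457.
Drum-1 compositions:
  methanol: x = 0.177, y = 0.532
  n-octane: x = 0.406, y = 0.276
  p-xylene: x = 0.417, y = 0.192
Drum-2 feed = drum-1 vapor: z₂ = (0.5319, 0.2764, 0.1918).
Drum 2:
Newton iteration, ψ₂⁰ = 0.5:
  ψ₂ = 0.500: g = -0.1324, g' = -0.622 → ψ₂ = 0.287
  ψ₂ = 0.287: g = -0.0105, g' = -0.541 → ψ₂ = 0.268
Converged at ψ₂ = 0.268.
  methanol: x = 0.434, y = 0.799
  n-octane: x = 0.328, y = 0.135
  p-xylene: x = 0.238, y = 0.067

V/F (drum 2) = 0.268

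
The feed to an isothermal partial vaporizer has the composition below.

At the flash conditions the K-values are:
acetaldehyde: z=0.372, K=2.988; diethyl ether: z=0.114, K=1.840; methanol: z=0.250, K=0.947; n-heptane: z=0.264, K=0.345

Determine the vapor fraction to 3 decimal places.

ψ = 0.753

Material balance + equilibrium reduce to Σ zᵢ(Kᵢ−1)/(1+ψ(Kᵢ−1)) = 0.
Feasibility: ΣzᵢKᵢ = 1.649, Σzᵢ/Kᵢ = 1.216 — both > 1, two phases present.
Iterate (Newton) starting at ψ = 0.42:
  ψ = 0.420: g = 0.2217, g' = -0.697 → ψ = 0.738
  ψ = 0.738: g = 0.0102, g' = -0.697 → ψ = 0.753
Converged at ψ = 0.753.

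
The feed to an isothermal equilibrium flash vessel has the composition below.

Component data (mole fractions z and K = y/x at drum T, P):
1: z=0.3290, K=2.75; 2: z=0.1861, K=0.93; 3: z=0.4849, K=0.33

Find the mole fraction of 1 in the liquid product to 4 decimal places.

x_1 = 0.2299

Newton–Raphson from β = 0.5:
  β = 0.5000: g = -0.19498, g' = -0.7798 → β = 0.2500
  β = 0.2500: g = -0.00296, g' = -0.8026 → β = 0.2463
Converged at β = 0.2463.
Compositions from xᵢ = zᵢ/(1+β(Kᵢ−1)), yᵢ = Kᵢxᵢ:
  1: x = 0.2299, y = 0.6323
  2: x = 0.1894, y = 0.1761
  3: x = 0.5807, y = 0.1916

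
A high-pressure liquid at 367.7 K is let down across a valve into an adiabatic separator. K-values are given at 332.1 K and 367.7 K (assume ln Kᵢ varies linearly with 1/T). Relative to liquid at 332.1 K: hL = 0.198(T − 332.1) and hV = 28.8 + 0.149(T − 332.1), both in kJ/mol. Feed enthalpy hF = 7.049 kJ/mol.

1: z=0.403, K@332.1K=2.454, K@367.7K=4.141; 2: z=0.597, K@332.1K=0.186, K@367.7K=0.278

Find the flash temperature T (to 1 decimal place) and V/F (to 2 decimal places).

T = 341.3 K, V/F = 0.18

Adiabatic flash: solve Rachford–Rice at each trial T, then check hF = ψ·hV(T) + (1−ψ)·hL(T).
  T = 332.1 K: K = (2.454, 0.186), RR gives ψ = 0.084, H_out = 2.433 kJ/mol
  T = 367.7 K: K = (4.141, 0.278), RR gives ψ = 0.368, H_out = 17.008 kJ/mol
  T = 349.9 K: K = (3.230, 0.230), RR gives ψ = 0.256, H_out = 10.661 kJ/mol
  T = 341.0 K: K = (2.826, 0.207), RR gives ψ = 0.181, H_out = 6.907 kJ/mol
  T = 345.4 K: K = (3.022, 0.218), RR gives ψ = 0.220, H_out = 8.832 kJ/mol
  T = 343.2 K: K = (2.923, 0.213), RR gives ψ = 0.201, H_out = 7.888 kJ/mol
Linear interpolation between T = 341.0 (H_out = 6.907) and T = 343.2 (H_out = 7.888) on hF = 7.049 gives T ≈ 341.3 K, at which ψ = 0.18.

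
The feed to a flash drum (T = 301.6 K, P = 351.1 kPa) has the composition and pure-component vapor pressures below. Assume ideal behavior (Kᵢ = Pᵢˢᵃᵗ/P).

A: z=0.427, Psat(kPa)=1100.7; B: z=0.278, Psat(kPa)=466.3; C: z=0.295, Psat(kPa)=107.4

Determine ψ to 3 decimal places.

Raoult's law: Kᵢ = Pᵢˢᵃᵗ/P = Pᵢˢᵃᵗ/351.1.
  K_A = 1100.7/351.1 = 3.13500, K_B = 466.3/351.1 = 1.32811, K_C = 107.4/351.1 = 0.30590
Material balance + equilibrium reduce to Σ zᵢ(Kᵢ−1)/(1+ψ(Kᵢ−1)) = 0.
Feasibility: ΣzᵢKᵢ = 1.798, Σzᵢ/Kᵢ = 1.310 — both > 1, two phases present.
Newton iteration, ψ⁰ = 0.5:
  ψ = 0.500: g = 0.2057, g' = -0.811 → ψ = 0.754
  ψ = 0.754: g = -0.0069, g' = -0.930 → ψ = 0.746
Converged at ψ = 0.746.

ψ = 0.746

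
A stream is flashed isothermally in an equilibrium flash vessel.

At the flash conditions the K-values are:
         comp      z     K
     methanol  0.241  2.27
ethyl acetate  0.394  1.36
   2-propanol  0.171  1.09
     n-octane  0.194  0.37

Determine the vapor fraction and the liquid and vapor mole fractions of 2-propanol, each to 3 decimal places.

Material balance + equilibrium reduce to Σ zᵢ(Kᵢ−1)/(1+ψ(Kᵢ−1)) = 0.
Feasibility: ΣzᵢKᵢ = 1.341, Σzᵢ/Kᵢ = 1.077 — both > 1, two phases present.
Newton–Raphson from ψ = 0.46:
  ψ = 0.460: g = 0.1576, g' = -0.346 → ψ = 0.915
  ψ = 0.915: g = -0.0260, g' = -0.542 → ψ = 0.867
  ψ = 0.867: g = -0.0012, g' = -0.493 → ψ = 0.864
Converged at ψ = 0.864.
Compositions from xᵢ = zᵢ/(1+ψ(Kᵢ−1)), yᵢ = Kᵢxᵢ:
  methanol: x = 0.115, y = 0.261
  ethyl acetate: x = 0.300, y = 0.409
  2-propanol: x = 0.159, y = 0.173
  n-octane: x = 0.426, y = 0.158

ψ = 0.864, x_2-propanol = 0.159, y_2-propanol = 0.173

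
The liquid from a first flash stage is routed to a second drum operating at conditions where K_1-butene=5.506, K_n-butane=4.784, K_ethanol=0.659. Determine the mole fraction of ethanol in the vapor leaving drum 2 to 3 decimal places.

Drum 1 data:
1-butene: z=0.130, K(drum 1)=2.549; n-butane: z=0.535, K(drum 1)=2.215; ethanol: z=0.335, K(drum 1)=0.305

y_ethanol (drum 2) = 0.606

Drum 1:
Material balance + equilibrium reduce to Σ zᵢ(Kᵢ−1)/(1+ψ₁(Kᵢ−1)) = 0.
Check two-phase: ΣzᵢKᵢ = 1.619 > 1 and Σzᵢ/Kᵢ = 1.391 > 1, so g(0) = 0.619 > 0 and g(1) = -0.391 < 0.
Iterate (Newton) starting at ψ₁ = 0.5:
  ψ₁ = 0.500: g = 0.1610, g' = -0.785 → ψ₁ = 0.705
  ψ₁ = 0.705: g = -0.0103, g' = -0.923 → ψ₁ = 0.694
Converged at ψ₁ = 0.694.
Drum-1 compositions:
  1-butene: x = 0.063, y = 0.160
  n-butane: x = 0.290, y = 0.643
  ethanol: x = 0.647, y = 0.197
Drum-2 feed = drum-1 liquid: z₂ = (0.0627, 0.2903, 0.6471).
Drum 2:
Rachford–Rice: g(ψ₂) = Σ zᵢ(Kᵢ−1)/(1+ψ₂(Kᵢ−1)) = 0.
g(0) = ΣzᵢKᵢ − 1 = 1.160 and g(1) = 1 − Σzᵢ/Kᵢ = -0.054, so a root lies in (0, 1).
Iterate (Newton) starting at ψ₂ = 0.5:
  ψ₂ = 0.500: g = 0.2006, g' = -0.727 → ψ₂ = 0.776
  ψ₂ = 0.776: g = 0.0417, g' = -0.470 → ψ₂ = 0.865
  ψ₂ = 0.865: g = 0.0018, g' = -0.432 → ψ₂ = 0.869
Converged at ψ₂ = 0.869.
  1-butene: x = 0.013, y = 0.070
  n-butane: x = 0.068, y = 0.324
  ethanol: x = 0.920, y = 0.606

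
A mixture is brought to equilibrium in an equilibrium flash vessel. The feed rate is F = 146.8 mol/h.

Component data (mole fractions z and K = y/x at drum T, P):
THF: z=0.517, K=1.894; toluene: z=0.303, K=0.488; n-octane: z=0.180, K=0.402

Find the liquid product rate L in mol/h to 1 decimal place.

Rachford–Rice: g(V/F) = Σ zᵢ(Kᵢ−1)/(1+V/F(Kᵢ−1)) = 0.
Check two-phase: ΣzᵢKᵢ = 1.199 > 1 and Σzᵢ/Kᵢ = 1.342 > 1, so g(0) = 0.199 > 0 and g(1) = -0.342 < 0.
Newton iteration, V/F⁰ = 0.62:
  V/F = 0.620: g = -0.1010, g' = -0.504 → V/F = 0.420
  V/F = 0.420: g = -0.0052, g' = -0.462 → V/F = 0.408
Converged at V/F = 0.408.
Then V = V/F·F = 0.4084·146.8 = 60.0 mol/h and L = F − V = 86.8 mol/h.

L = 86.8 mol/h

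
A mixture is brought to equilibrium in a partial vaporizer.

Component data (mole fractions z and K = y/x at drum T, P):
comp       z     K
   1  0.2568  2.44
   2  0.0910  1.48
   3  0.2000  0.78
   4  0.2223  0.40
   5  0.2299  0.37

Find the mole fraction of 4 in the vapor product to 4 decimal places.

Material balance + equilibrium reduce to Σ zᵢ(Kᵢ−1)/(1+ψ(Kᵢ−1)) = 0.
g(0) = ΣzᵢKᵢ − 1 = 0.0913 and g(1) = 1 − Σzᵢ/Kᵢ = -0.6002, so a root lies in (0, 1).
Newton iteration, ψ⁰ = 0.4:
  ψ = 0.4000: g = -0.14609, g' = -0.5424 → ψ = 0.1307
  ψ = 0.1307: g = 0.00448, g' = -0.6086 → ψ = 0.1380
Converged at ψ = 0.1380.
Compositions from xᵢ = zᵢ/(1+ψ(Kᵢ−1)), yᵢ = Kᵢxᵢ:
  1: x = 0.2142, y = 0.5227
  2: x = 0.0853, y = 0.1263
  3: x = 0.2063, y = 0.1609
  4: x = 0.2424, y = 0.0970
  5: x = 0.2518, y = 0.0932

y_4 = 0.0970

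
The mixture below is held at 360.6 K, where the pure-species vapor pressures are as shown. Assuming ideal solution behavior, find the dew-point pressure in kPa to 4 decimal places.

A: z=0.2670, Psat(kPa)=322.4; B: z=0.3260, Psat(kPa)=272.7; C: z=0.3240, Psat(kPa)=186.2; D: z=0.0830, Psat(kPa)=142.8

At the dew point ψ → 1, so Σzᵢ/Kᵢ = 1 with Kᵢ = Pᵢˢᵃᵗ/P ⇒ 1/P = Σzᵢ/Pᵢˢᵃᵗ.
1/P = 0.2670/322.4 + 0.3260/272.7 + 0.3240/186.2 + 0.0830/142.8 = 0.0043449 ⇒ P = 230.1542 kPa

Pdew = 230.1542 kPa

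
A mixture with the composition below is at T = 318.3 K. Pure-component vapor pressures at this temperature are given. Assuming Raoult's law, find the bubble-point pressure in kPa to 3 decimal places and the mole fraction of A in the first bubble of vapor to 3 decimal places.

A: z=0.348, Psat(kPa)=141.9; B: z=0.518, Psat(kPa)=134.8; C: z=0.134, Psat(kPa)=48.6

Pbub = 125.720 kPa, y_A = 0.393

At the bubble point ψ → 0, so ΣzᵢKᵢ = 1 with Kᵢ = Pᵢˢᵃᵗ/P ⇒ P = ΣzᵢPᵢˢᵃᵗ.
P = 0.348·141.9 + 0.518·134.8 + 0.134·48.6 = 125.720 kPa
yᵢ = zᵢPᵢˢᵃᵗ/P ⇒ y_A = 0.348·141.9/125.720 = 0.393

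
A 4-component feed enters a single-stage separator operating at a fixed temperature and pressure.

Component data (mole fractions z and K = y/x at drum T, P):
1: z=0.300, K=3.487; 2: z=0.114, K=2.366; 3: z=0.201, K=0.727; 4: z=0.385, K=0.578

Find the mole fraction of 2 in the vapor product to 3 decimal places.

Material balance + equilibrium reduce to Σ zᵢ(Kᵢ−1)/(1+ψ(Kᵢ−1)) = 0.
Check two-phase: ΣzᵢKᵢ = 1.684 > 1 and Σzᵢ/Kᵢ = 1.077 > 1, so g(0) = 0.684 > 0 and g(1) = -0.077 < 0.
Newton–Raphson from ψ = 0.5:
  ψ = 0.500: g = 0.1556, g' = -0.574 → ψ = 0.771
  ψ = 0.771: g = 0.0212, g' = -0.443 → ψ = 0.819
  ψ = 0.819: g = 0.0002, g' = -0.434 → ψ = 0.820
Converged at ψ = 0.820.
Compositions from xᵢ = zᵢ/(1+ψ(Kᵢ−1)), yᵢ = Kᵢxᵢ:
  1: x = 0.099, y = 0.344
  2: x = 0.054, y = 0.127
  3: x = 0.259, y = 0.188
  4: x = 0.589, y = 0.340

y_2 = 0.127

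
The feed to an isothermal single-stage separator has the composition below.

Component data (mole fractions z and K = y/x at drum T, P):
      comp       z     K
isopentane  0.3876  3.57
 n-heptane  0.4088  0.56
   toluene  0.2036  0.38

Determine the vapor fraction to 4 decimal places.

ψ = 0.5289

Material balance + equilibrium reduce to Σ zᵢ(Kᵢ−1)/(1+ψ(Kᵢ−1)) = 0.
Check two-phase: ΣzᵢKᵢ = 1.6900 > 1 and Σzᵢ/Kᵢ = 1.3744 > 1, so g(0) = 0.6900 > 0 and g(1) = -0.3744 < 0.
Iterate (Newton) starting at ψ = 0.63:
  ψ = 0.6300: g = -0.07566, g' = -0.7354 → ψ = 0.5271
  ψ = 0.5271: g = 0.00134, g' = -0.7686 → ψ = 0.5289
Converged at ψ = 0.5289.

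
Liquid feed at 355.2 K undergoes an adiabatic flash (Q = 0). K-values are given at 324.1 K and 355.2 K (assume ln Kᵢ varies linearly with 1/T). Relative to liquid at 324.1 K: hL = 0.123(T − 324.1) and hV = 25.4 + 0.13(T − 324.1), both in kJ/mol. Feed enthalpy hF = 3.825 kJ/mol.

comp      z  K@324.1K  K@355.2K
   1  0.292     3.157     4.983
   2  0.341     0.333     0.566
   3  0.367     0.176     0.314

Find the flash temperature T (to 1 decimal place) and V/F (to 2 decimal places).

Adiabatic flash: solve Rachford–Rice at each trial T, then check hF = ψ·hV(T) + (1−ψ)·hL(T).
  T = 324.1 K: K = (3.157, 0.333, 0.176), RR gives ψ = 0.062, H_out = 1.568 kJ/mol
  T = 355.2 K: K = (4.983, 0.566, 0.314), RR gives ψ = 0.334, H_out = 12.369 kJ/mol
  T = 339.6 K: K = (4.005, 0.439, 0.238), RR gives ψ = 0.202, H_out = 7.055 kJ/mol
  T = 331.9 K: K = (3.568, 0.384, 0.206), RR gives ψ = 0.136, H_out = 4.416 kJ/mol
  T = 328.0 K: K = (3.359, 0.358, 0.190), RR gives ψ = 0.100, H_out = 3.023 kJ/mol
  T = 329.9 K: K = (3.460, 0.370, 0.198), RR gives ψ = 0.118, H_out = 3.708 kJ/mol
Linear interpolation between T = 329.9 (H_out = 3.708) and T = 331.9 (H_out = 4.416) on hF = 3.825 gives T ≈ 330.2 K, at which ψ = 0.12.

T = 330.2 K, V/F = 0.12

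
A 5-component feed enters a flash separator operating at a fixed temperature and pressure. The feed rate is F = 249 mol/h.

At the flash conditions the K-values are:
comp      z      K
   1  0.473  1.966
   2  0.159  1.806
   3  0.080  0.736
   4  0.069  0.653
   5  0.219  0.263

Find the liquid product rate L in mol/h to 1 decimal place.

L = 87.7 mol/h

Iterate (Newton) starting at V/F = 0.33:
  V/F = 0.330: g = 0.1843, g' = -0.543 → V/F = 0.669
  V/F = 0.669: g = -0.0145, g' = -0.692 → V/F = 0.648
Converged at V/F = 0.648.
Then V = V/F·F = 0.6478·249 = 161.3 mol/h and L = F − V = 87.7 mol/h.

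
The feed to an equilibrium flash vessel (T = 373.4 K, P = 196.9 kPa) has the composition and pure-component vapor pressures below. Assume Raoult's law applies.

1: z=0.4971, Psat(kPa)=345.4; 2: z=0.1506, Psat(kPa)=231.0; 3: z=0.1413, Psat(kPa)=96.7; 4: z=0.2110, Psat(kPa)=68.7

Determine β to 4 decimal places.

Raoult's law: Kᵢ = Pᵢˢᵃᵗ/P = Pᵢˢᵃᵗ/196.9.
  K_1 = 345.4/196.9 = 1.754190, K_2 = 231.0/196.9 = 1.173184, K_3 = 96.7/196.9 = 0.491112, K_4 = 68.7/196.9 = 0.348908
Let β = V/F and solve Σ zᵢ(Kᵢ−1)/(1+β(Kᵢ−1)) = 0.
g(0) = ΣzᵢKᵢ − 1 = 0.1917 and g(1) = 1 − Σzᵢ/Kᵢ = -0.3042, so a root lies in (0, 1).
Newton iteration, β⁰ = 0.61:
  β = 0.6100: g = -0.05180, g' = -0.4594 → β = 0.4972
  β = 0.4972: g = -0.00275, g' = -0.4146 → β = 0.4906
Converged at β = 0.4906.

β = 0.4906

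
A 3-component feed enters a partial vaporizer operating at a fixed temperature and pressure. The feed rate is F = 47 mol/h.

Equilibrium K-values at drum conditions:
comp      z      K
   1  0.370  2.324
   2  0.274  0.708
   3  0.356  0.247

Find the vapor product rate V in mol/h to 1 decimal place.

Rachford–Rice: g(V/F) = Σ zᵢ(Kᵢ−1)/(1+V/F(Kᵢ−1)) = 0.
Check two-phase: ΣzᵢKᵢ = 1.142 > 1 and Σzᵢ/Kᵢ = 1.988 > 1, so g(0) = 0.142 > 0 and g(1) = -0.988 < 0.
Newton iteration, V/F⁰ = 0.5:
  V/F = 0.500: g = -0.2289, g' = -0.786 → V/F = 0.209
  V/F = 0.209: g = -0.0195, g' = -0.709 → V/F = 0.181
Converged at V/F = 0.181.
Then V = V/F·F = 0.1815·47 = 8.5 mol/h and L = F − V = 38.5 mol/h.

V = 8.5 mol/h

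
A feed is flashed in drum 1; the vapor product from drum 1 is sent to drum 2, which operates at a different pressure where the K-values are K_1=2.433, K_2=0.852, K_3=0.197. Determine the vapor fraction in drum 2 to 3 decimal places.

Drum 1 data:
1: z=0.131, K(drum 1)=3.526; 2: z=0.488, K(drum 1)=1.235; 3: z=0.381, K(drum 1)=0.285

V/F (drum 2) = 0.466

Drum 1:
Let ψ₁ = V/F and solve Σ zᵢ(Kᵢ−1)/(1+ψ₁(Kᵢ−1)) = 0.
Feasibility: ΣzᵢKᵢ = 1.173, Σzᵢ/Kᵢ = 1.769 — both > 1, two phases present.
Newton iteration, ψ₁⁰ = 0.5:
  ψ₁ = 0.500: g = -0.1751, g' = -0.657 → ψ₁ = 0.233
  ψ₁ = 0.233: g = -0.0100, g' = -0.636 → ψ₁ = 0.218
Converged at ψ₁ = 0.218.
Drum-1 compositions:
  1: x = 0.085, y = 0.298
  2: x = 0.464, y = 0.573
  3: x = 0.451, y = 0.129
Drum-2 feed = drum-1 vapor: z₂ = (0.2980, 0.5734, 0.1286).
Drum 2:
Rachford–Rice: g(ψ₂) = Σ zᵢ(Kᵢ−1)/(1+ψ₂(Kᵢ−1)) = 0.
g(0) = ΣzᵢKᵢ − 1 = 0.239 and g(1) = 1 − Σzᵢ/Kᵢ = -0.448, so a root lies in (0, 1).
Newton–Raphson from ψ₂ = 0.69:
  ψ₂ = 0.690: g = -0.1113, g' = -0.587 → ψ₂ = 0.500
  ψ₂ = 0.500: g = -0.0156, g' = -0.454 → ψ₂ = 0.466
Converged at ψ₂ = 0.466.
  1: x = 0.179, y = 0.435
  2: x = 0.616, y = 0.525
  3: x = 0.205, y = 0.040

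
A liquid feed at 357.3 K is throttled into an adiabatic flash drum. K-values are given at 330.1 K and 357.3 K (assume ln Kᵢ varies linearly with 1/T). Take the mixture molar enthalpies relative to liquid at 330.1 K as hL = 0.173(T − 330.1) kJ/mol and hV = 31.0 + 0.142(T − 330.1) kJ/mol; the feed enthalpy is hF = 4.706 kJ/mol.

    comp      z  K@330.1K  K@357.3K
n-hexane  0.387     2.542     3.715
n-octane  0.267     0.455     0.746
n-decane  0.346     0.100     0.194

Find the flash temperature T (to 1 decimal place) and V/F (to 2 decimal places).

T = 331.9 K, V/F = 0.14

Adiabatic flash: solve Rachford–Rice at each trial T, then check hF = ψ·hV(T) + (1−ψ)·hL(T).
  T = 330.1 K: K = (2.542, 0.455, 0.100), RR gives ψ = 0.119, H_out = 3.685 kJ/mol
  T = 357.3 K: K = (3.715, 0.746, 0.194), RR gives ψ = 0.414, H_out = 17.200 kJ/mol
  T = 343.7 K: K = (3.096, 0.588, 0.141), RR gives ψ = 0.276, H_out = 10.803 kJ/mol
  T = 336.9 K: K = (2.811, 0.519, 0.119), RR gives ψ = 0.202, H_out = 7.398 kJ/mol
  T = 333.5 K: K = (2.675, 0.486, 0.109), RR gives ψ = 0.162, H_out = 5.591 kJ/mol
  T = 331.8 K: K = (2.608, 0.470, 0.105), RR gives ψ = 0.141, H_out = 4.652 kJ/mol
Linear interpolation between T = 331.8 (H_out = 4.652) and T = 333.5 (H_out = 5.591) on hF = 4.706 gives T ≈ 331.9 K, at which ψ = 0.14.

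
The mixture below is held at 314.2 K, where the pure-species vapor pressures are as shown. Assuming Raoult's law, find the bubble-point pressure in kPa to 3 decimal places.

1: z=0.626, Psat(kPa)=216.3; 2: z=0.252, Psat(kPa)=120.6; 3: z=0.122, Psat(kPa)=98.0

Pbub = 177.751 kPa

At the bubble point ψ → 0, so ΣzᵢKᵢ = 1 with Kᵢ = Pᵢˢᵃᵗ/P ⇒ P = ΣzᵢPᵢˢᵃᵗ.
P = 0.626·216.3 + 0.252·120.6 + 0.122·98.0 = 177.751 kPa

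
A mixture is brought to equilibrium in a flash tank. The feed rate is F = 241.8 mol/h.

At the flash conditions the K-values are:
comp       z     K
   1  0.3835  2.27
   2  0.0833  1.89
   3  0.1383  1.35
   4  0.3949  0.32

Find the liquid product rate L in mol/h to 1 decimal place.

L = 126.7 mol/h

Rachford–Rice: g(ψ) = Σ zᵢ(Kᵢ−1)/(1+ψ(Kᵢ−1)) = 0.
Feasibility: ΣzᵢKᵢ = 1.3411, Σzᵢ/Kᵢ = 1.5495 — both > 1, two phases present.
Newton–Raphson from ψ = 0.5:
  ψ = 0.5000: g = -0.01648, g' = -0.6945 → ψ = 0.4763
  ψ = 0.4763: g = -0.00012, g' = -0.6846 → ψ = 0.4761
Converged at ψ = 0.4761.
Then V = ψ·F = 0.4761·241.8 = 115.1 mol/h and L = F − V = 126.7 mol/h.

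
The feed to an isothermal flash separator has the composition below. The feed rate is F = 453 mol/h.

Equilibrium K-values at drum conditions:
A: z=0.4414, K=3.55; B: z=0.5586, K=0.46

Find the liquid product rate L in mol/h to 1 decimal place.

Newton–Raphson from ψ = 0.5:
  ψ = 0.5000: g = 0.08155, g' = -0.8602 → ψ = 0.5948
  ψ = 0.5948: g = 0.00286, g' = -0.8066 → ψ = 0.5983
Converged at ψ = 0.5983.
Then V = ψ·F = 0.5983·453 = 271.1 mol/h and L = F − V = 181.9 mol/h.

L = 181.9 mol/h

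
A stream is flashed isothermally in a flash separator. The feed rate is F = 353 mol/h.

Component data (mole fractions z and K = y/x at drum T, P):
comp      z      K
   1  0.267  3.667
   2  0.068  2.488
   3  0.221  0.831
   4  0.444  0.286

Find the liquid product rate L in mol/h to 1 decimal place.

Let ψ = V/F and solve Σ zᵢ(Kᵢ−1)/(1+ψ(Kᵢ−1)) = 0.
g(0) = ΣzᵢKᵢ − 1 = 0.459 and g(1) = 1 − Σzᵢ/Kᵢ = -0.919, so a root lies in (0, 1).
Iterate (Newton) starting at ψ = 0.7:
  ψ = 0.700: g = -0.3782, g' = -1.180 → ψ = 0.379
  ψ = 0.379: g = -0.0562, g' = -0.964 → ψ = 0.321
  ψ = 0.321: g = 0.0012, g' = -1.008 → ψ = 0.322
Converged at ψ = 0.322.
Then V = ψ·F = 0.3223·353 = 113.8 mol/h and L = F − V = 239.2 mol/h.

L = 239.2 mol/h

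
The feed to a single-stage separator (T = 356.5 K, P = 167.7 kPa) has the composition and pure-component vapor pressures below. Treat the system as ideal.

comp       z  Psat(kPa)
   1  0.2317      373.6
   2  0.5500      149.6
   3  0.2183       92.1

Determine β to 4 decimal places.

Raoult's law: Kᵢ = Pᵢˢᵃᵗ/P = Pᵢˢᵃᵗ/167.7.
  K_1 = 373.6/167.7 = 2.227788, K_2 = 149.6/167.7 = 0.892069, K_3 = 92.1/167.7 = 0.549195
Material balance + equilibrium reduce to Σ zᵢ(Kᵢ−1)/(1+β(Kᵢ−1)) = 0.
Feasibility: ΣzᵢKᵢ = 1.1267, Σzᵢ/Kᵢ = 1.1180 — both > 1, two phases present.
Newton iteration, β⁰ = 0.45:
  β = 0.4500: g = -0.00261, g' = -0.2218 → β = 0.4382
  β = 0.4382: g = 0.00001, g' = -0.2236 → β = 0.4383
Converged at β = 0.4383.

β = 0.4383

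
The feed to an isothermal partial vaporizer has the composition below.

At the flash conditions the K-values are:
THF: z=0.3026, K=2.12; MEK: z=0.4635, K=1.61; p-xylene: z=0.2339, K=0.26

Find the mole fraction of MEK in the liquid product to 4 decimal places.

Rachford–Rice: g(ψ) = Σ zᵢ(Kᵢ−1)/(1+ψ(Kᵢ−1)) = 0.
Check two-phase: ΣzᵢKᵢ = 1.4486 > 1 and Σzᵢ/Kᵢ = 1.3302 > 1, so g(0) = 0.4486 > 0 and g(1) = -0.3302 < 0.
Newton iteration, ψ⁰ = 0.5:
  ψ = 0.5000: g = 0.15917, g' = -0.5800 → ψ = 0.7744
  ψ = 0.7744: g = -0.03193, g' = -0.8912 → ψ = 0.7386
  ψ = 0.7386: g = -0.00134, g' = -0.8187 → ψ = 0.7370
Converged at ψ = 0.7370.
Compositions from xᵢ = zᵢ/(1+ψ(Kᵢ−1)), yᵢ = Kᵢxᵢ:
  THF: x = 0.1658, y = 0.3514
  MEK: x = 0.3198, y = 0.5148
  p-xylene: x = 0.5145, y = 0.1338

x_MEK = 0.3198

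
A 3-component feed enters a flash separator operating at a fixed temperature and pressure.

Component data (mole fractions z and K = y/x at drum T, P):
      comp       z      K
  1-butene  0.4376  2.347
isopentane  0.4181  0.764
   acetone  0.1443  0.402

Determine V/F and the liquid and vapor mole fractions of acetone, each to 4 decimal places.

V/F = 0.7918, x_acetone = 0.2741, y_acetone = 0.1102

Rachford–Rice: g(V/F) = Σ zᵢ(Kᵢ−1)/(1+V/F(Kᵢ−1)) = 0.
Check two-phase: ΣzᵢKᵢ = 1.4045 > 1 and Σzᵢ/Kᵢ = 1.0927 > 1, so g(0) = 0.4045 > 0 and g(1) = -0.0927 < 0.
Newton–Raphson from V/F = 0.5:
  V/F = 0.5000: g = 0.11725, g' = -0.4184 → V/F = 0.7802
  V/F = 0.7802: g = 0.00470, g' = -0.4051 → V/F = 0.7918
Converged at V/F = 0.7918.
Compositions from xᵢ = zᵢ/(1+V/F(Kᵢ−1)), yᵢ = Kᵢxᵢ:
  1-butene: x = 0.2118, y = 0.4970
  isopentane: x = 0.5142, y = 0.3928
  acetone: x = 0.2741, y = 0.1102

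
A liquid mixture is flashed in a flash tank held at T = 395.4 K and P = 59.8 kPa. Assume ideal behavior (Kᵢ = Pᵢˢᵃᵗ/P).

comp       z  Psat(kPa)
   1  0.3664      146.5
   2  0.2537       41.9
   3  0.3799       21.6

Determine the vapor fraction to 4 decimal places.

ψ = 0.2791

Raoult's law: Kᵢ = Pᵢˢᵃᵗ/P = Pᵢˢᵃᵗ/59.8.
  K_1 = 146.5/59.8 = 2.449833, K_2 = 41.9/59.8 = 0.700669, K_3 = 21.6/59.8 = 0.361204
Let ψ = V/F and solve Σ zᵢ(Kᵢ−1)/(1+ψ(Kᵢ−1)) = 0.
g(0) = ΣzᵢKᵢ − 1 = 0.2126 and g(1) = 1 − Σzᵢ/Kᵢ = -0.5634, so a root lies in (0, 1).
Newton–Raphson from ψ = 0.63:
  ψ = 0.6300: g = -0.22207, g' = -0.6790 → ψ = 0.3030
  ψ = 0.3030: g = -0.01533, g' = -0.6377 → ψ = 0.2789
  ψ = 0.2789: g = 0.00011, g' = -0.6471 → ψ = 0.2791
Converged at ψ = 0.2791.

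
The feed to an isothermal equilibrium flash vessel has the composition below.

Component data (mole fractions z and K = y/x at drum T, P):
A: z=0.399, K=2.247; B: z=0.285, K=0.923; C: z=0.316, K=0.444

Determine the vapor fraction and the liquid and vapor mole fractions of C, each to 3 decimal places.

Iterate (Newton) starting at ψ = 0.68:
  ψ = 0.680: g = -0.0364, g' = -0.436 → ψ = 0.596
  ψ = 0.596: g = -0.0006, g' = -0.425 → ψ = 0.595
Converged at ψ = 0.595.
Compositions from xᵢ = zᵢ/(1+ψ(Kᵢ−1)), yᵢ = Kᵢxᵢ:
  A: x = 0.229, y = 0.515
  B: x = 0.299, y = 0.276
  C: x = 0.472, y = 0.210

ψ = 0.595, x_C = 0.472, y_C = 0.210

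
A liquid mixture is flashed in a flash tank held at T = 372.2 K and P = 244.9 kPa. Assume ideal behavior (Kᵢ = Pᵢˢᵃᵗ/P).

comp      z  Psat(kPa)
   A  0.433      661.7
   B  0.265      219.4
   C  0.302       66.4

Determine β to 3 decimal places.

Raoult's law: Kᵢ = Pᵢˢᵃᵗ/P = Pᵢˢᵃᵗ/244.9.
  K_A = 661.7/244.9 = 2.70192, K_B = 219.4/244.9 = 0.89588, K_C = 66.4/244.9 = 0.27113
Newton iteration, β⁰ = 0.5:
  β = 0.500: g = 0.0227, g' = -0.766 → β = 0.530
  β = 0.530: g = -0.0001, g' = -0.776 → β = 0.529
Converged at β = 0.529.

β = 0.529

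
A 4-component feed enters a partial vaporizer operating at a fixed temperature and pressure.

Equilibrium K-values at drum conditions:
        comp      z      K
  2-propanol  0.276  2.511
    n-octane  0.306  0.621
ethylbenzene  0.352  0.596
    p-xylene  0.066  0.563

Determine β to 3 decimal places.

Let β = V/F and solve Σ zᵢ(Kᵢ−1)/(1+β(Kᵢ−1)) = 0.
Feasibility: ΣzᵢKᵢ = 1.130, Σzᵢ/Kᵢ = 1.311 — both > 1, two phases present.
Iterate (Newton) starting at β = 0.5:
  β = 0.500: g = -0.1206, g' = -0.382 → β = 0.184
  β = 0.184: g = 0.0165, g' = -0.518 → β = 0.216
  β = 0.216: g = 0.0004, g' = -0.495 → β = 0.217
Converged at β = 0.217.

β = 0.217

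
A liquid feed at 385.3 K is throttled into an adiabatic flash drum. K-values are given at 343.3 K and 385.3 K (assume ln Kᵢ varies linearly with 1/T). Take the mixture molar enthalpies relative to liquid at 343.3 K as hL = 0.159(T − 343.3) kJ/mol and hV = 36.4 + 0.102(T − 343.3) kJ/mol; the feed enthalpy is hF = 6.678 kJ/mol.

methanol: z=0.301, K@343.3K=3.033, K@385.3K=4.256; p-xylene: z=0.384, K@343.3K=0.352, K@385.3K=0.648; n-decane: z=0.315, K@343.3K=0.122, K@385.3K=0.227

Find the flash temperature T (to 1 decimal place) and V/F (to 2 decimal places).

T = 355.3 K, V/F = 0.13

Adiabatic flash: solve Rachford–Rice at each trial T, then check hF = ψ·hV(T) + (1−ψ)·hL(T).
  T = 343.3 K: K = (3.033, 0.352, 0.122), RR gives ψ = 0.056, H_out = 2.046 kJ/mol
  T = 385.3 K: K = (4.256, 0.648, 0.227), RR gives ψ = 0.324, H_out = 17.681 kJ/mol
  T = 364.3 K: K = (3.628, 0.486, 0.169), RR gives ψ = 0.189, H_out = 9.982 kJ/mol
  T = 353.8 K: K = (3.326, 0.416, 0.144), RR gives ψ = 0.124, H_out = 6.109 kJ/mol
  T = 359.1 K: K = (3.477, 0.450, 0.157), RR gives ψ = 0.157, H_out = 8.078 kJ/mol
  T = 356.5 K: K = (3.403, 0.433, 0.151), RR gives ψ = 0.141, H_out = 7.117 kJ/mol
  T = 355.1 K: K = (3.363, 0.424, 0.147), RR gives ψ = 0.132, H_out = 6.596 kJ/mol
Linear interpolation between T = 355.1 (H_out = 6.596) and T = 356.5 (H_out = 7.117) on hF = 6.678 gives T ≈ 355.3 K, at which ψ = 0.13.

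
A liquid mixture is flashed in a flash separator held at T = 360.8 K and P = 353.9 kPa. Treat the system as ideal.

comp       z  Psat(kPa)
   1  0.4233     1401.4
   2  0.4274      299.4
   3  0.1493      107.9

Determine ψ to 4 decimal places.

Raoult's law: Kᵢ = Pᵢˢᵃᵗ/P = Pᵢˢᵃᵗ/353.9.
  K_1 = 1401.4/353.9 = 3.959876, K_2 = 299.4/353.9 = 0.846002, K_3 = 107.9/353.9 = 0.304888
Material balance + equilibrium reduce to Σ zᵢ(Kᵢ−1)/(1+ψ(Kᵢ−1)) = 0.
Feasibility: ΣzᵢKᵢ = 2.0833, Σzᵢ/Kᵢ = 1.1018 — both > 1, two phases present.
Newton iteration, ψ⁰ = 0.61:
  ψ = 0.6100: g = 0.19377, g' = -0.7010 → ψ = 0.8864
  ψ = 0.8864: g = -0.00085, g' = -0.7857 → ψ = 0.8853
Converged at ψ = 0.8853.

ψ = 0.8853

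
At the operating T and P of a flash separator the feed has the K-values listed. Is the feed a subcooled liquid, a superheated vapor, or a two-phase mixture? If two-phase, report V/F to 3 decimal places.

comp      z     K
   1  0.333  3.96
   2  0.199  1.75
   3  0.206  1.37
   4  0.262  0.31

two-phase, V/F = 0.842

ΣzᵢKᵢ = 2.030; Σzᵢ/Kᵢ = 1.193.
Both exceed 1, so a two-phase solution exists.
Newton iteration, ψ⁰ = 0.5:
  ψ = 0.500: g = 0.2943, g' = -0.844 → ψ = 0.849
  ψ = 0.849: g = -0.0062, g' = -1.021 → ψ = 0.842
Converged at ψ = 0.842.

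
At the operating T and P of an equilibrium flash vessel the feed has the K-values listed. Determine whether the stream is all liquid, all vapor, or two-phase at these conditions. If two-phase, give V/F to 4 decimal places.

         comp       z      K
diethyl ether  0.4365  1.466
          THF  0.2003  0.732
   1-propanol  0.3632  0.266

all liquid

ΣzᵢKᵢ = 0.8831; Σzᵢ/Kᵢ = 1.9368.
Since ΣzᵢKᵢ < 1 the mixture is below its bubble point — single liquid phase.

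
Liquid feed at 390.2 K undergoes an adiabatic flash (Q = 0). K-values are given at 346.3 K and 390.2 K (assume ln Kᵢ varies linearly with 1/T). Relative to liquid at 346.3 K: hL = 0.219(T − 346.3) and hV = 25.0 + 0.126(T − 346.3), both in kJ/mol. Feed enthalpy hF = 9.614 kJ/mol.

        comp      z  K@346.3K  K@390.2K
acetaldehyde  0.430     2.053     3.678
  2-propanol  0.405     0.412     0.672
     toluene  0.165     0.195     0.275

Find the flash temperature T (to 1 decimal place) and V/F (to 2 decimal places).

T = 357.2 K, V/F = 0.30

Adiabatic flash: solve Rachford–Rice at each trial T, then check hF = ψ·hV(T) + (1−ψ)·hL(T).
  T = 346.3 K: K = (2.053, 0.412, 0.195), RR gives ψ = 0.118, H_out = 2.953 kJ/mol
  T = 390.2 K: K = (3.678, 0.672, 0.275), RR gives ψ = 0.682, H_out = 23.871 kJ/mol
  T = 368.2 K: K = (2.794, 0.534, 0.234), RR gives ψ = 0.444, H_out = 14.981 kJ/mol
  T = 357.2 K: K = (2.405, 0.470, 0.214), RR gives ψ = 0.300, H_out = 9.592 kJ/mol
  T = 362.7 K: K = (2.595, 0.502, 0.224), RR gives ψ = 0.375, H_out = 12.402 kJ/mol
  T = 359.9 K: K = (2.497, 0.486, 0.219), RR gives ψ = 0.338, H_out = 11.005 kJ/mol
  T = 358.5 K: K = (2.449, 0.478, 0.216), RR gives ψ = 0.319, H_out = 10.282 kJ/mol
Linear interpolation between T = 357.2 (H_out = 9.592) and T = 358.5 (H_out = 10.282) on hF = 9.614 gives T ≈ 357.2 K, at which ψ = 0.30.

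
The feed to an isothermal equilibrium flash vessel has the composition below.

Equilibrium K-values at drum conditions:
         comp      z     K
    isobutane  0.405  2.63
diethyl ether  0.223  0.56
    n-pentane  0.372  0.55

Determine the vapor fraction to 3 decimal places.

Let ψ = V/F and solve Σ zᵢ(Kᵢ−1)/(1+ψ(Kᵢ−1)) = 0.
g(0) = ΣzᵢKᵢ − 1 = 0.395 and g(1) = 1 − Σzᵢ/Kᵢ = -0.229, so a root lies in (0, 1).
Newton–Raphson from ψ = 0.67:
  ψ = 0.670: g = -0.0633, g' = -0.487 → ψ = 0.540
  ψ = 0.540: g = 0.0012, g' = -0.510 → ψ = 0.542
Converged at ψ = 0.542.

ψ = 0.542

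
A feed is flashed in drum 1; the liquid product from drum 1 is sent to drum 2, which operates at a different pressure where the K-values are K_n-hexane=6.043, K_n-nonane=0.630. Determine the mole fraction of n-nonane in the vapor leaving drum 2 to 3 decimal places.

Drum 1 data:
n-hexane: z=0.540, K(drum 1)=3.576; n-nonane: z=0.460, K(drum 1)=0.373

Drum 1:
Material balance + equilibrium reduce to Σ zᵢ(Kᵢ−1)/(1+ψ₁(Kᵢ−1)) = 0.
g(0) = ΣzᵢKᵢ − 1 = 1.103 and g(1) = 1 − Σzᵢ/Kᵢ = -0.384, so a root lies in (0, 1).
Newton iteration, ψ₁⁰ = 0.63:
  ψ₁ = 0.630: g = 0.0536, g' = -1.015 → ψ₁ = 0.683
Converged at ψ₁ = 0.683.
Drum-1 compositions:
  n-hexane: x = 0.196, y = 0.700
  n-nonane: x = 0.804, y = 0.300
Drum-2 feed = drum-1 liquid: z₂ = (0.1958, 0.8042).
Drum 2:
Binary case is linear: z₁(K₁−1)(1+ψ₂(K₂−1)) + z₂(K₂−1)(1+ψ₂(K₁−1)) = 0
⇒ ψ₂ = [z₁(K₁−1)+z₂(K₂−1)] / [−(K₁−1)(K₂−1)] = 0.6896/1.8659 = 0.370
  n-hexane: x = 0.068, y = 0.413
  n-nonane: x = 0.932, y = 0.587

y_n-nonane (drum 2) = 0.587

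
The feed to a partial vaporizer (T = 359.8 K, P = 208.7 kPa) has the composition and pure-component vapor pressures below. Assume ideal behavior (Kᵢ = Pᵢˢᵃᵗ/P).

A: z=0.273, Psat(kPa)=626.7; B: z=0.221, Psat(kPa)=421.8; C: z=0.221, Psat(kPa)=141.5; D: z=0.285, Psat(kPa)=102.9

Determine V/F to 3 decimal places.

V/F = 0.790

Raoult's law: Kᵢ = Pᵢˢᵃᵗ/P = Pᵢˢᵃᵗ/208.7.
  K_A = 626.7/208.7 = 3.00287, K_B = 421.8/208.7 = 2.02108, K_C = 141.5/208.7 = 0.67801, K_D = 102.9/208.7 = 0.49305
Material balance + equilibrium reduce to Σ zᵢ(Kᵢ−1)/(1+V/F(Kᵢ−1)) = 0.
Check two-phase: ΣzᵢKᵢ = 1.557 > 1 and Σzᵢ/Kᵢ = 1.104 > 1, so g(0) = 0.557 > 0 and g(1) = -0.104 < 0.
Newton–Raphson from V/F = 0.5:
  V/F = 0.500: g = 0.1442, g' = -0.538 → V/F = 0.768
  V/F = 0.768: g = 0.0108, g' = -0.479 → V/F = 0.790
Converged at V/F = 0.790.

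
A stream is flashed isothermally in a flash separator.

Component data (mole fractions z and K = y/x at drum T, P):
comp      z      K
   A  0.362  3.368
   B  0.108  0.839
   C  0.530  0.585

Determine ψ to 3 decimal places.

ψ = 0.685

Newton–Raphson from ψ = 0.5:
  ψ = 0.500: g = 0.0960, g' = -0.574 → ψ = 0.667
  ψ = 0.667: g = 0.0086, g' = -0.483 → ψ = 0.685
Converged at ψ = 0.685.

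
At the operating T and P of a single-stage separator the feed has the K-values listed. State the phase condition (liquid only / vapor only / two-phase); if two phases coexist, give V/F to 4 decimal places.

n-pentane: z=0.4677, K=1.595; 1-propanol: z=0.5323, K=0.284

ΣzᵢKᵢ = 0.8972; Σzᵢ/Kᵢ = 2.1675.
Since ΣzᵢKᵢ < 1 the mixture is below its bubble point — single liquid phase.

liquid only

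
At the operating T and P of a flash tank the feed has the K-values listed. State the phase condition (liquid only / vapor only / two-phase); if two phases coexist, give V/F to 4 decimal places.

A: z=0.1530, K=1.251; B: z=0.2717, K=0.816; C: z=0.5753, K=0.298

ΣzᵢKᵢ = 0.5845; Σzᵢ/Kᵢ = 2.3858.
Since ΣzᵢKᵢ < 1 the mixture is below its bubble point — single liquid phase.

liquid only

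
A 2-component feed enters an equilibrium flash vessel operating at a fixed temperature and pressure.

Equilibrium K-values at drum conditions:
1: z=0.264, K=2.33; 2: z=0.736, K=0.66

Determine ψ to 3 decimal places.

ψ = 0.223

Rachford–Rice: g(ψ) = Σ zᵢ(Kᵢ−1)/(1+ψ(Kᵢ−1)) = 0.
Check two-phase: ΣzᵢKᵢ = 1.101 > 1 and Σzᵢ/Kᵢ = 1.228 > 1, so g(0) = 0.101 > 0 and g(1) = -0.228 < 0.
Newton–Raphson from ψ = 0.31:
  ψ = 0.310: g = -0.0311, g' = -0.340 → ψ = 0.219
  ψ = 0.219: g = 0.0017, g' = -0.380 → ψ = 0.223
Converged at ψ = 0.223.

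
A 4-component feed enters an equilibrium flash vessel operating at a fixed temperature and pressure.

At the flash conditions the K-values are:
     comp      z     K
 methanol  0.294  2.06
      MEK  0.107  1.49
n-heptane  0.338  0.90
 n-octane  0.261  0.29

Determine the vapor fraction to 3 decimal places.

Rachford–Rice: g(ψ) = Σ zᵢ(Kᵢ−1)/(1+ψ(Kᵢ−1)) = 0.
Feasibility: ΣzᵢKᵢ = 1.145, Σzᵢ/Kᵢ = 1.490 — both > 1, two phases present.
Iterate (Newton) starting at ψ = 0.5:
  ψ = 0.500: g = -0.0771, g' = -0.478 → ψ = 0.339
  ψ = 0.339: g = -0.0047, g' = -0.429 → ψ = 0.328
Converged at ψ = 0.328.

ψ = 0.328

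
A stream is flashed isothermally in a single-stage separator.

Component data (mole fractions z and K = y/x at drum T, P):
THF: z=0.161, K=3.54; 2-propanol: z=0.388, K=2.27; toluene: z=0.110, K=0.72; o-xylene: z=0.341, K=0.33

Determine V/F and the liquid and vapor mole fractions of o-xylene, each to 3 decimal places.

V/F = 0.628, x_o-xylene = 0.589, y_o-xylene = 0.194

Material balance + equilibrium reduce to Σ zᵢ(Kᵢ−1)/(1+V/F(Kᵢ−1)) = 0.
Feasibility: ΣzᵢKᵢ = 1.642, Σzᵢ/Kᵢ = 1.403 — both > 1, two phases present.
Iterate (Newton) starting at V/F = 0.5:
  V/F = 0.500: g = 0.1022, g' = -0.793 → V/F = 0.629
  V/F = 0.629: g = -0.0007, g' = -0.817 → V/F = 0.628
Converged at V/F = 0.628.
Compositions from xᵢ = zᵢ/(1+V/F(Kᵢ−1)), yᵢ = Kᵢxᵢ:
  THF: x = 0.062, y = 0.220
  2-propanol: x = 0.216, y = 0.490
  toluene: x = 0.133, y = 0.096
  o-xylene: x = 0.589, y = 0.194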